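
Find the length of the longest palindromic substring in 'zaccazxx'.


Scanning 'zaccazxx' for palindromic substrings.
Substring at positions 0-5: 'zaccaz'.
Check: reverse('zaccaz') = 'zaccaz' -> palindrome confirmed.
Neighbouring characters ('-' / 'x') break symmetry, so it cannot extend further.
No longer palindromic substring exists; longest length = 6

6


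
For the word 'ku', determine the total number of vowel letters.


Scanning each character of 'ku':
  Position 1: 'k' -> consonant (running count: 0)
  Position 2: 'u' -> vowel (running count: 1)
Total vowels: 1

1


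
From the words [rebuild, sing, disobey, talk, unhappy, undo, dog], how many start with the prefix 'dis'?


Checking each word for prefix 'dis':
  'rebuild' -> no (count: 0)
  'sing' -> no (count: 0)
  'disobey' -> YES, starts with 'dis' (count: 1)
  'talk' -> no (count: 1)
  'unhappy' -> no (count: 1)
  'undo' -> no (count: 1)
  'dog' -> no (count: 1)
Total with prefix 'dis': 1

1


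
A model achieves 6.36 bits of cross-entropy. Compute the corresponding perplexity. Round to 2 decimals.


Perplexity formula: PP = 2^H
H = 6.36
PP = 2^6.36
Decompose: 2^6.36 = 2^6 * 2^0.36
2^6 = 64, 2^0.36 ~ 1.2834259
PP ~ 64 * 1.2834259 = 82.1392576
Rounded to 2 decimals: 82.14

82.14


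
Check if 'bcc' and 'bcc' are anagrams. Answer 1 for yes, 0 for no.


Sort characters of 'bcc': 'bcc'
Sort characters of 'bcc': 'bcc'
Sorted forms match -> they ARE anagrams
Result: 1

1


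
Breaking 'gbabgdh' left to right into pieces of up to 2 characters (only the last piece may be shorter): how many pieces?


'gbabgdh' has 7 characters.
Chunking with max size 2:
  Chunk 1: 'gb' (positions 0-1)
  Chunk 2: 'ab' (positions 2-3)
  Chunk 3: 'gd' (positions 4-5)
  Chunk 4: 'h' (positions 6-6)
Total chunks: ceil(7 / 2) = 4

4


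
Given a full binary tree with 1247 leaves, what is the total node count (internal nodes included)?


Leaf nodes (terminals): 1247
Internal nodes = n - 1 = 1247 - 1 = 1246
Total = leaves + internal = 1247 + 1246 = 2493

2493


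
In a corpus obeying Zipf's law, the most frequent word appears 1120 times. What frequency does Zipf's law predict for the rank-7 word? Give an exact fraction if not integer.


Zipf's law: freq(rank) = f1 / rank
f1 = 1120, rank = 7
freq = 1120 / 7
= 160

160


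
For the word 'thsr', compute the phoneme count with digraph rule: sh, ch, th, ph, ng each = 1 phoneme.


Parsing 'thsr' greedily, digraphs first:
  'th' -> digraph (1 consonant phoneme) (phonemes so far: 1)
  's' -> consonant phoneme (phonemes so far: 2)
  'r' -> consonant phoneme (phonemes so far: 3)
Total phonemes: 3

3


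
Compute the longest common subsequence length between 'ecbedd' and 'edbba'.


DP table for LCS of 'ecbedd' and 'edbba':
       e  d  b  b  a
    0  0  0  0  0  0
  e 0  1  1  1  1  1
  c 0  1  1  1  1  1
  b 0  1  1  2  2  2
  e 0  1  1  2  2  2
  d 0  1  2  2  2  2
  d 0  1  2  2  2  2
LCS: 'eb'
LCS length = 2

2


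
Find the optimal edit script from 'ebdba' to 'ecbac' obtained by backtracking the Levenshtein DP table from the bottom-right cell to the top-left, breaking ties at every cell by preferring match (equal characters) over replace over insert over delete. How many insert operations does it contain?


Edit distance = 3. Backtracking from cell (5, 5) with preference match > replace > insert > delete,
then listing the resulting alignment 'ebdba' -> 'ecbac' left to right:
  Step 1: keep 'e'
  Step 2: delete 'b'
  Step 3: replace d->c
  Step 4: keep 'b'
  Step 5: keep 'a'
  Step 6: insert 'c' [insertion #1]
Total insertions: 1

1


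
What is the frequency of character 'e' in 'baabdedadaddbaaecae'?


Scanning 'baabdedadaddbaaecae' for 'e':
  Position 5: 'e' -> MATCH (count: 1)
  Position 15: 'e' -> MATCH (count: 2)
  Position 18: 'e' -> MATCH (count: 3)
Total occurrences of 'e': 3

3


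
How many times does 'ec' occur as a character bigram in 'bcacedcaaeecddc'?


Scanning 'bcacedcaaeecddc' for bigram 'ec':
  Position 0: 'bc' -> no
  Position 1: 'ca' -> no
  Position 2: 'ac' -> no
  Position 3: 'ce' -> no
  Position 4: 'ed' -> no
  Position 5: 'dc' -> no
  Position 6: 'ca' -> no
  Position 7: 'aa' -> no
  Position 8: 'ae' -> no
  Position 9: 'ee' -> no
  Position 10: 'ec' -> MATCH
  Position 11: 'cd' -> no
  Position 12: 'dd' -> no
  Position 13: 'dc' -> no
Total matches: 1

1


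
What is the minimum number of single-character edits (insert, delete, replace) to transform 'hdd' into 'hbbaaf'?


Building DP table for s1='hdd' (len 3) and s2='hbbaaf' (len 6):
       h  b  b  a  a  f
    0  1  2  3  4  5  6
  h 1  0  1  2  3  4  5
  d 2  1  1  2  3  4  5
  d 3  2  2  2  3  4  5
Edit distance = dp[3][6] = 5

5


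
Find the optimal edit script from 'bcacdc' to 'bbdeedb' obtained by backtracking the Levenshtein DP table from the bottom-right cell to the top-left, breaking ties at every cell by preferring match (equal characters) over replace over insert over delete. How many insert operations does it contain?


Edit distance = 5. Backtracking from cell (6, 7) with preference match > replace > insert > delete,
then listing the resulting alignment 'bcacdc' -> 'bbdeedb' left to right:
  Step 1: insert 'b' [insertion #1]
  Step 2: keep 'b'
  Step 3: replace c->d
  Step 4: replace a->e
  Step 5: replace c->e
  Step 6: keep 'd'
  Step 7: replace c->b
Total insertions: 1

1


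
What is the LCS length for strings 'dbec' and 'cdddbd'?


DP table for LCS of 'dbec' and 'cdddbd':
       c  d  d  d  b  d
    0  0  0  0  0  0  0
  d 0  0  1  1  1  1  1
  b 0  0  1  1  1  2  2
  e 0  0  1  1  1  2  2
  c 0  1  1  1  1  2  2
LCS: 'db'
LCS length = 2

2


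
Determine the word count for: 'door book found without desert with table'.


Counting words by splitting on spaces:
  Word 1: 'door'
  Word 2: 'book'
  Word 3: 'found'
  Word 4: 'without'
  Word 5: 'desert'
  Word 6: 'with'
  Word 7: 'table'
Total words: 7

7


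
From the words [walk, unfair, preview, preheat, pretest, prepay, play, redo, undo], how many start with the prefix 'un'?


Checking each word for prefix 'un':
  'walk' -> no (count: 0)
  'unfair' -> YES, starts with 'un' (count: 1)
  'preview' -> no (count: 1)
  'preheat' -> no (count: 1)
  'pretest' -> no (count: 1)
  'prepay' -> no (count: 1)
  'play' -> no (count: 1)
  'redo' -> no (count: 1)
  'undo' -> YES, starts with 'un' (count: 2)
Total with prefix 'un': 2

2


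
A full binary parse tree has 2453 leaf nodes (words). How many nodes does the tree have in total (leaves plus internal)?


Leaf nodes (terminals): 2453
Internal nodes = n - 1 = 2453 - 1 = 2452
Total = leaves + internal = 2453 + 2452 = 4905

4905


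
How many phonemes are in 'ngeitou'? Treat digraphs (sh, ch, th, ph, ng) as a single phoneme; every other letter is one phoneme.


Parsing 'ngeitou' greedily, digraphs first:
  'ng' -> digraph (1 consonant phoneme) (phonemes so far: 1)
  'e' -> vowel phoneme (phonemes so far: 2)
  'i' -> vowel phoneme (phonemes so far: 3)
  't' -> consonant phoneme (phonemes so far: 4)
  'o' -> vowel phoneme (phonemes so far: 5)
  'u' -> vowel phoneme (phonemes so far: 6)
Total phonemes: 6

6


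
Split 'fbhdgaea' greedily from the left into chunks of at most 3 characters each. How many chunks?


'fbhdgaea' has 8 characters.
Chunking with max size 3:
  Chunk 1: 'fbh' (positions 0-2)
  Chunk 2: 'dga' (positions 3-5)
  Chunk 3: 'ea' (positions 6-7)
Total chunks: ceil(8 / 3) = 3

3


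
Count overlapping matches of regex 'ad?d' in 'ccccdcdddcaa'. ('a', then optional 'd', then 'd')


Pattern: ad?d means 'a', then optional 'd', then 'd'.
Scanning 'ccccdcdddcaa' position-by-position:
  Pos 0: window 'ccc' -> no
  Pos 1: window 'ccc' -> no
  Pos 2: window 'ccd' -> no
  Pos 3: window 'cdc' -> no
  Pos 4: window 'dcd' -> no
  Pos 5: window 'cdd' -> no
  Pos 6: window 'ddd' -> no
  Pos 7: window 'ddc' -> no
  Pos 8: window 'dca' -> no
  Pos 9: window 'caa' -> no
  Pos 10: window 'aa' -> no
  Pos 11: window 'a' -> no
Total matches: 0

0


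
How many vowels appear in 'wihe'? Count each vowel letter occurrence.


Scanning each character of 'wihe':
  Position 1: 'w' -> consonant (running count: 0)
  Position 2: 'i' -> vowel (running count: 1)
  Position 3: 'h' -> consonant (running count: 1)
  Position 4: 'e' -> vowel (running count: 2)
Total vowels: 2

2


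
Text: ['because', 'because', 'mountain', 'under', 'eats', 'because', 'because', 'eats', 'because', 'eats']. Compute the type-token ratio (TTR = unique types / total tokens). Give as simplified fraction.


Tokens: 10
Unique types: ('because', 'eats', 'mountain', 'under') = 4
TTR = 4/10
Simplify: divide both by 2 -> 2/5
TTR = 2/5

2/5


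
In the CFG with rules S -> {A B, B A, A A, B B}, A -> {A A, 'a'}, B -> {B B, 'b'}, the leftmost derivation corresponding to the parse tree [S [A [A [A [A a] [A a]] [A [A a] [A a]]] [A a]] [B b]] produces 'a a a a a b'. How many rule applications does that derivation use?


Every bracketed nonterminal node [X ...] in the tree is produced by exactly one rule application.
Reading the tree off as a leftmost derivation:
  Step 1: S  =>  A B   (applied S -> A B)
  Step 2: A B  =>  A A B   (applied A -> A A)
  Step 3: A A B  =>  A A A B   (applied A -> A A)
  Step 4: A A A B  =>  A A A A B   (applied A -> A A)
  Step 5: A A A A B  =>  a A A A B   (applied A -> a)
  Step 6: a A A A B  =>  a a A A B   (applied A -> a)
  Step 7: a a A A B  =>  a a A A A B   (applied A -> A A)
  Step 8: a a A A A B  =>  a a a A A B   (applied A -> a)
  Step 9: a a a A A B  =>  a a a a A B   (applied A -> a)
  Step 10: a a a a A B  =>  a a a a a B   (applied A -> a)
  Step 11: a a a a a B  =>  a a a a a b   (applied B -> b)
Final yield: a a a a a b
Total rewrite steps: 11

11


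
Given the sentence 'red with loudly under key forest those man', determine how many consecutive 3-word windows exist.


Word trigrams from [8] words:
  Trigram 1: (red with loudly)
  Trigram 2: (with loudly under)
  Trigram 3: (loudly under key)
  Trigram 4: (under key forest)
  Trigram 5: (key forest those)
  Trigram 6: (forest those man)
Total word trigrams: 8 - 2 = 6

6


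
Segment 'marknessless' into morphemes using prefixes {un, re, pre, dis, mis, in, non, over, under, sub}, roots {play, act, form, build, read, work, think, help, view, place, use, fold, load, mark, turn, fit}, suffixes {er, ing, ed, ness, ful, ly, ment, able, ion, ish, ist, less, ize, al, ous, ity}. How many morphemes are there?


Segmenting 'marknessless' against the inventory:
  'mark' -> root (morpheme 1)
  'ness' -> suffix (morpheme 2)
  'less' -> suffix (morpheme 3)
Total morphemes: 3

3


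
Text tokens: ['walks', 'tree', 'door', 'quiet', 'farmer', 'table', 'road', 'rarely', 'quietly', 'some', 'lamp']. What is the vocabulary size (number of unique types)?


Listing all tokens and tracking unique types:
  Token 1: 'walks' -> NEW (unique so far: 1)
  Token 2: 'tree' -> NEW (unique so far: 2)
  Token 3: 'door' -> NEW (unique so far: 3)
  Token 4: 'quiet' -> NEW (unique so far: 4)
  Token 5: 'farmer' -> NEW (unique so far: 5)
  Token 6: 'table' -> NEW (unique so far: 6)
  Token 7: 'road' -> NEW (unique so far: 7)
  Token 8: 'rarely' -> NEW (unique so far: 8)
  Token 9: 'quietly' -> NEW (unique so far: 9)
  Token 10: 'some' -> NEW (unique so far: 10)
  Token 11: 'lamp' -> NEW (unique so far: 11)
Unique types: ('door', 'farmer', 'lamp', 'quiet', 'quietly', 'rarely', 'road', 'some', 'table', 'tree', 'walks')
Vocabulary size: 11

11


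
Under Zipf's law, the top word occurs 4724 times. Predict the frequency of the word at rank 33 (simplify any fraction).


Zipf's law: freq(rank) = f1 / rank
f1 = 4724, rank = 33
freq = 4724 / 33
GCD(4724, 33) = 1
Simplified: 4724/33

4724/33


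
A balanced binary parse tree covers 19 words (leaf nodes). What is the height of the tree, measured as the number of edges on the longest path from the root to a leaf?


In a balanced binary tree with n leaves the deepest leaf is ceil(log2(n)) edges below the root.
log2(19) = 4.2479
ceil(4.2479) = 5
height (edges) = 5

5


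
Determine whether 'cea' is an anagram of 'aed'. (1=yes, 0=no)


Sort characters of 'cea': 'ace'
Sort characters of 'aed': 'ade'
Sorted forms differ -> they are NOT anagrams
Result: 0

0


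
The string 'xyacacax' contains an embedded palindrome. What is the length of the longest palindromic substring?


Scanning 'xyacacax' for palindromic substrings.
Substring at positions 2-6: 'acaca'.
Check: reverse('acaca') = 'acaca' -> palindrome confirmed.
Neighbouring characters ('y' / 'x') break symmetry, so it cannot extend further.
No longer palindromic substring exists; longest length = 5

5


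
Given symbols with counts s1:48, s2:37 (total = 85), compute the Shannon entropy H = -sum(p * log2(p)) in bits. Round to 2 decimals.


Computing entropy H = -sum(p_i * log2(p_i)):
  s1: p = 48/85 = 0.5647, -p*log2(p) = 0.4656
  s2: p = 37/85 = 0.4353, -p*log2(p) = 0.5223
H = sum of terms = 0.9879
Rounded to 2 decimals: 0.99

0.99


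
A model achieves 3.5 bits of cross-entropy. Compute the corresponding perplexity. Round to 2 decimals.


Perplexity formula: PP = 2^H
H = 3.5
PP = 2^3.5
Decompose: 2^3.5 = 2^3 * 2^0.5 = 2^3 * sqrt(2)
2^3 = 8, sqrt(2) ~ 1.4142136
PP ~ 8 * 1.4142136 = 11.3137088
Rounded to 2 decimals: 11.31

11.31


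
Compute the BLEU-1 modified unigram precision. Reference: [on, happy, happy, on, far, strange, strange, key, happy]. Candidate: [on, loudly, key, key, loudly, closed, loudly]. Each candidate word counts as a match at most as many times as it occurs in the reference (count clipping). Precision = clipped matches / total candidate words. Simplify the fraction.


Reference word counts: {'far': 1, 'happy': 3, 'key': 1, 'on': 2, 'strange': 2}
Checking each candidate word (with clipping):
  'on' -> in reference (ref count 2, used 1/2) -> match (matches: 1)
  'loudly' -> not in reference -> no match (matches: 1)
  'key' -> in reference (ref count 1, used 1/1) -> match (matches: 2)
  'key' -> ref count 1 already used up (1/1) -> clipped, no match (matches: 2)
  'loudly' -> not in reference -> no match (matches: 2)
  'closed' -> not in reference -> no match (matches: 2)
  'loudly' -> not in reference -> no match (matches: 2)
Clipped matches: 2, Candidate length: 7
Precision = 2/7

2/7


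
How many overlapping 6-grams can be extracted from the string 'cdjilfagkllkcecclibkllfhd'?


String 'cdjilfagkllkcecclibkllfhd' has length L = 25.
Number of overlapping n-grams = L - n + 1
Substituting: 25 - 6 + 1 = 20

20


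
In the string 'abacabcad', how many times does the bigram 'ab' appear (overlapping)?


Scanning 'abacabcad' for bigram 'ab':
  Position 0: 'ab' -> MATCH
  Position 1: 'ba' -> no
  Position 2: 'ac' -> no
  Position 3: 'ca' -> no
  Position 4: 'ab' -> MATCH
  Position 5: 'bc' -> no
  Position 6: 'ca' -> no
  Position 7: 'ad' -> no
Total matches: 2

2


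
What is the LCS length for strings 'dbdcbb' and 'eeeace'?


DP table for LCS of 'dbdcbb' and 'eeeace':
       e  e  e  a  c  e
    0  0  0  0  0  0  0
  d 0  0  0  0  0  0  0
  b 0  0  0  0  0  0  0
  d 0  0  0  0  0  0  0
  c 0  0  0  0  0  1  1
  b 0  0  0  0  0  1  1
  b 0  0  0  0  0  1  1
LCS: 'c'
LCS length = 1

1


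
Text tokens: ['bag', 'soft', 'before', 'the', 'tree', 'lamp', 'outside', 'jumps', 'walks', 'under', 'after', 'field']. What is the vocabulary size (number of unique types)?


Listing all tokens and tracking unique types:
  Token 1: 'bag' -> NEW (unique so far: 1)
  Token 2: 'soft' -> NEW (unique so far: 2)
  Token 3: 'before' -> NEW (unique so far: 3)
  Token 4: 'the' -> NEW (unique so far: 4)
  Token 5: 'tree' -> NEW (unique so far: 5)
  Token 6: 'lamp' -> NEW (unique so far: 6)
  Token 7: 'outside' -> NEW (unique so far: 7)
  Token 8: 'jumps' -> NEW (unique so far: 8)
  Token 9: 'walks' -> NEW (unique so far: 9)
  Token 10: 'under' -> NEW (unique so far: 10)
  Token 11: 'after' -> NEW (unique so far: 11)
  Token 12: 'field' -> NEW (unique so far: 12)
Unique types: ('after', 'bag', 'before', 'field', 'jumps', 'lamp', 'outside', 'soft', 'the', 'tree', 'under', 'walks')
Vocabulary size: 12

12


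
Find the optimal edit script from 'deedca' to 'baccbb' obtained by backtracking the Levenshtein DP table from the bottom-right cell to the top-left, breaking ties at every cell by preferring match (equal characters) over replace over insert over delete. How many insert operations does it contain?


Edit distance = 6. Backtracking from cell (6, 6) with preference match > replace > insert > delete,
then listing the resulting alignment 'deedca' -> 'baccbb' left to right:
  Step 1: replace d->b
  Step 2: replace e->a
  Step 3: replace e->c
  Step 4: replace d->c
  Step 5: replace c->b
  Step 6: replace a->b
Total insertions: 0

0


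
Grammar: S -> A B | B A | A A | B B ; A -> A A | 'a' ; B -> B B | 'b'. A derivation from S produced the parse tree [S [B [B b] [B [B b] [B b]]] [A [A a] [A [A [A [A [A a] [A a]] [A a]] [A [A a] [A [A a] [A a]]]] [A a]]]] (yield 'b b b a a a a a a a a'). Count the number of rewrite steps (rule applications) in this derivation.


Every bracketed nonterminal node [X ...] in the tree is produced by exactly one rule application.
Reading the tree off as a leftmost derivation:
  Step 1: S  =>  B A   (applied S -> B A)
  Step 2: B A  =>  B B A   (applied B -> B B)
  Step 3: B B A  =>  b B A   (applied B -> b)
  Step 4: b B A  =>  b B B A   (applied B -> B B)
  Step 5: b B B A  =>  b b B A   (applied B -> b)
  Step 6: b b B A  =>  b b b A   (applied B -> b)
  Step 7: b b b A  =>  b b b A A   (applied A -> A A)
  Step 8: b b b A A  =>  b b b a A   (applied A -> a)
  Step 9: b b b a A  =>  b b b a A A   (applied A -> A A)
  Step 10: b b b a A A  =>  b b b a A A A   (applied A -> A A)
  Step 11: b b b a A A A  =>  b b b a A A A A   (applied A -> A A)
  Step 12: b b b a A A A A  =>  b b b a A A A A A   (applied A -> A A)
  Step 13: b b b a A A A A A  =>  b b b a a A A A A   (applied A -> a)
  Step 14: b b b a a A A A A  =>  b b b a a a A A A   (applied A -> a)
  Step 15: b b b a a a A A A  =>  b b b a a a a A A   (applied A -> a)
  Step 16: b b b a a a a A A  =>  b b b a a a a A A A   (applied A -> A A)
  Step 17: b b b a a a a A A A  =>  b b b a a a a a A A   (applied A -> a)
  Step 18: b b b a a a a a A A  =>  b b b a a a a a A A A   (applied A -> A A)
  Step 19: b b b a a a a a A A A  =>  b b b a a a a a a A A   (applied A -> a)
  Step 20: b b b a a a a a a A A  =>  b b b a a a a a a a A   (applied A -> a)
  Step 21: b b b a a a a a a a A  =>  b b b a a a a a a a a   (applied A -> a)
Final yield: b b b a a a a a a a a
Total rewrite steps: 21

21


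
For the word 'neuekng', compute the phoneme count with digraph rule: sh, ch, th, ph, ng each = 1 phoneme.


Parsing 'neuekng' greedily, digraphs first:
  'n' -> consonant phoneme (phonemes so far: 1)
  'e' -> vowel phoneme (phonemes so far: 2)
  'u' -> vowel phoneme (phonemes so far: 3)
  'e' -> vowel phoneme (phonemes so far: 4)
  'k' -> consonant phoneme (phonemes so far: 5)
  'ng' -> digraph (1 consonant phoneme) (phonemes so far: 6)
Total phonemes: 6

6


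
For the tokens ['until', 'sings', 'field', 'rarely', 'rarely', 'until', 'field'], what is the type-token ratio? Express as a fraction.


Tokens: 7
Unique types: ('field', 'rarely', 'sings', 'until') = 4
TTR = 4/7
Already in lowest terms.

4/7


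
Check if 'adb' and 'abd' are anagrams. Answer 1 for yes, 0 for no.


Sort characters of 'adb': 'abd'
Sort characters of 'abd': 'abd'
Sorted forms match -> they ARE anagrams
Result: 1

1


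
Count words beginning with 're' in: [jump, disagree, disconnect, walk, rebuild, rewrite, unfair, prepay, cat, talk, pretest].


Checking each word for prefix 're':
  'jump' -> no (count: 0)
  'disagree' -> no (count: 0)
  'disconnect' -> no (count: 0)
  'walk' -> no (count: 0)
  'rebuild' -> YES, starts with 're' (count: 1)
  'rewrite' -> YES, starts with 're' (count: 2)
  'unfair' -> no (count: 2)
  'prepay' -> no (count: 2)
  'cat' -> no (count: 2)
  'talk' -> no (count: 2)
  'pretest' -> no (count: 2)
Total with prefix 're': 2

2


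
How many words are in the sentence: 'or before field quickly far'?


Counting words by splitting on spaces:
  Word 1: 'or'
  Word 2: 'before'
  Word 3: 'field'
  Word 4: 'quickly'
  Word 5: 'far'
Total words: 5

5


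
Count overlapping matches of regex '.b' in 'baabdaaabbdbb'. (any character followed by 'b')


Pattern: .b means any character followed by 'b'.
Scanning 'baabdaaabbdbb' position-by-position:
  Pos 0: window 'ba' -> no
  Pos 1: window 'aa' -> no
  Pos 2: window 'ab' -> MATCH
  Pos 3: window 'bd' -> no
  Pos 4: window 'da' -> no
  Pos 5: window 'aa' -> no
  Pos 6: window 'aa' -> no
  Pos 7: window 'ab' -> MATCH
  Pos 8: window 'bb' -> MATCH
  Pos 9: window 'bd' -> no
  Pos 10: window 'db' -> MATCH
  Pos 11: window 'bb' -> MATCH
  Pos 12: window 'b' -> no
Total matches: 5

5


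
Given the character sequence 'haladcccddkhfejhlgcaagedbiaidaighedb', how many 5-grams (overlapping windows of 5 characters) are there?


String 'haladcccddkhfejhlgcaagedbiaidaighedb' has length L = 36.
Number of overlapping n-grams = L - n + 1
Substituting: 36 - 5 + 1 = 32

32


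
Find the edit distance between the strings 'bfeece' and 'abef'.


Building DP table for s1='bfeece' (len 6) and s2='abef' (len 4):
       a  b  e  f
    0  1  2  3  4
  b 1  1  1  2  3
  f 2  2  2  2  2
  e 3  3  3  2  3
  e 4  4  4  3  3
  c 5  5  5  4  4
  e 6  6  6  5  5
Edit distance = dp[6][4] = 5

5


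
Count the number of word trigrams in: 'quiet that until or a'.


Word trigrams from [5] words:
  Trigram 1: (quiet that until)
  Trigram 2: (that until or)
  Trigram 3: (until or a)
Total word trigrams: 5 - 2 = 3

3


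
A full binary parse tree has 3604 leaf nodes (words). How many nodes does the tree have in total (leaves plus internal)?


Leaf nodes (terminals): 3604
Internal nodes = n - 1 = 3604 - 1 = 3603
Total = leaves + internal = 3604 + 3603 = 7207

7207


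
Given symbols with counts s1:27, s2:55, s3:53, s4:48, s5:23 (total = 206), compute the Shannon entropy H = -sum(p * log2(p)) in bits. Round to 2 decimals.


Computing entropy H = -sum(p_i * log2(p_i)):
  s1: p = 27/206 = 0.1311, -p*log2(p) = 0.3842
  s2: p = 55/206 = 0.2670, -p*log2(p) = 0.5087
  s3: p = 53/206 = 0.2573, -p*log2(p) = 0.5039
  s4: p = 48/206 = 0.2330, -p*log2(p) = 0.4897
  s5: p = 23/206 = 0.1117, -p*log2(p) = 0.3531
H = sum of terms = 2.2396
Rounded to 2 decimals: 2.24

2.24


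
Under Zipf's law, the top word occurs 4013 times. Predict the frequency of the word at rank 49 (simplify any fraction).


Zipf's law: freq(rank) = f1 / rank
f1 = 4013, rank = 49
freq = 4013 / 49
GCD(4013, 49) = 1
Simplified: 4013/49

4013/49


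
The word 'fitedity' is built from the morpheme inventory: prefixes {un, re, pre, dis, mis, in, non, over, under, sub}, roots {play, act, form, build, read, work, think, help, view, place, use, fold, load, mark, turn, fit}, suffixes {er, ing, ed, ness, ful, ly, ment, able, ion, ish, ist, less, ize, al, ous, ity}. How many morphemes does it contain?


Segmenting 'fitedity' against the inventory:
  'fit' -> root (morpheme 1)
  'ed' -> suffix (morpheme 2)
  'ity' -> suffix (morpheme 3)
Total morphemes: 3

3


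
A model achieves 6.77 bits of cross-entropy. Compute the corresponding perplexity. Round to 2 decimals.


Perplexity formula: PP = 2^H
H = 6.77
PP = 2^6.77
Decompose: 2^6.77 = 2^6 * 2^0.77
2^6 = 64, 2^0.77 ~ 1.7052698
PP ~ 64 * 1.7052698 = 109.1372672
Rounded to 2 decimals: 109.14

109.14


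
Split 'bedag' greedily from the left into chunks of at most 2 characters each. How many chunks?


'bedag' has 5 characters.
Chunking with max size 2:
  Chunk 1: 'be' (positions 0-1)
  Chunk 2: 'da' (positions 2-3)
  Chunk 3: 'g' (positions 4-4)
Total chunks: ceil(5 / 2) = 3

3


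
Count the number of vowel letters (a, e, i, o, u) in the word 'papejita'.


Scanning each character of 'papejita':
  Position 1: 'p' -> consonant (running count: 0)
  Position 2: 'a' -> vowel (running count: 1)
  Position 3: 'p' -> consonant (running count: 1)
  Position 4: 'e' -> vowel (running count: 2)
  Position 5: 'j' -> consonant (running count: 2)
  Position 6: 'i' -> vowel (running count: 3)
  Position 7: 't' -> consonant (running count: 3)
  Position 8: 'a' -> vowel (running count: 4)
Total vowels: 4

4


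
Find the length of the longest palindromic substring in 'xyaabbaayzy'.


Scanning 'xyaabbaayzy' for palindromic substrings.
Substring at positions 1-8: 'yaabbaay'.
Check: reverse('yaabbaay') = 'yaabbaay' -> palindrome confirmed.
Neighbouring characters ('x' / 'z') break symmetry, so it cannot extend further.
No longer palindromic substring exists; longest length = 8

8


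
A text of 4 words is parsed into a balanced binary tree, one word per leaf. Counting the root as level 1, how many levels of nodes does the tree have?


In a balanced binary tree with n leaves the deepest leaf is ceil(log2(n)) edges below the root,
so counting node levels inclusive of root and leaves gives ceil(log2(n)) + 1 levels.
log2(4) = 2.0000
ceil(2.0000) = 2
levels = 2 + 1 = 3

3


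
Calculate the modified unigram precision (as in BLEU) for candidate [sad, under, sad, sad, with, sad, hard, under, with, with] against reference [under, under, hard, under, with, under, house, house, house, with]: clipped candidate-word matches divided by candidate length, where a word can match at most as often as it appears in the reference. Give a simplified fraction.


Reference word counts: {'hard': 1, 'house': 3, 'under': 4, 'with': 2}
Checking each candidate word (with clipping):
  'sad' -> not in reference -> no match (matches: 0)
  'under' -> in reference (ref count 4, used 1/4) -> match (matches: 1)
  'sad' -> not in reference -> no match (matches: 1)
  'sad' -> not in reference -> no match (matches: 1)
  'with' -> in reference (ref count 2, used 1/2) -> match (matches: 2)
  'sad' -> not in reference -> no match (matches: 2)
  'hard' -> in reference (ref count 1, used 1/1) -> match (matches: 3)
  'under' -> in reference (ref count 4, used 2/4) -> match (matches: 4)
  'with' -> in reference (ref count 2, used 2/2) -> match (matches: 5)
  'with' -> ref count 2 already used up (2/2) -> clipped, no match (matches: 5)
Clipped matches: 5, Candidate length: 10
Precision = 5/10 = 1/2

1/2


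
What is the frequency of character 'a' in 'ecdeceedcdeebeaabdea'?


Scanning 'ecdeceedcdeebeaabdea' for 'a':
  Position 14: 'a' -> MATCH (count: 1)
  Position 15: 'a' -> MATCH (count: 2)
  Position 19: 'a' -> MATCH (count: 3)
Total occurrences of 'a': 3

3


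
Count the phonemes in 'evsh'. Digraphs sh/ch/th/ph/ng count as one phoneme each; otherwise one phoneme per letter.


Parsing 'evsh' greedily, digraphs first:
  'e' -> vowel phoneme (phonemes so far: 1)
  'v' -> consonant phoneme (phonemes so far: 2)
  'sh' -> digraph (1 consonant phoneme) (phonemes so far: 3)
Total phonemes: 3

3


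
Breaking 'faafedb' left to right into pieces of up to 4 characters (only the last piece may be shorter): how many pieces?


'faafedb' has 7 characters.
Chunking with max size 4:
  Chunk 1: 'faaf' (positions 0-3)
  Chunk 2: 'edb' (positions 4-6)
Total chunks: ceil(7 / 4) = 2

2


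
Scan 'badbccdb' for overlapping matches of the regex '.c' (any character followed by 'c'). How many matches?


Pattern: .c means any character followed by 'c'.
Scanning 'badbccdb' position-by-position:
  Pos 0: window 'ba' -> no
  Pos 1: window 'ad' -> no
  Pos 2: window 'db' -> no
  Pos 3: window 'bc' -> MATCH
  Pos 4: window 'cc' -> MATCH
  Pos 5: window 'cd' -> no
  Pos 6: window 'db' -> no
  Pos 7: window 'b' -> no
Total matches: 2

2


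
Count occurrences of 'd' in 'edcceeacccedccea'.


Scanning 'edcceeacccedccea' for 'd':
  Position 1: 'd' -> MATCH (count: 1)
  Position 11: 'd' -> MATCH (count: 2)
Total occurrences of 'd': 2

2


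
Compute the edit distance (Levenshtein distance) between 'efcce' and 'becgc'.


Building DP table for s1='efcce' (len 5) and s2='becgc' (len 5):
       b  e  c  g  c
    0  1  2  3  4  5
  e 1  1  1  2  3  4
  f 2  2  2  2  3  4
  c 3  3  3  2  3  3
  c 4  4  4  3  3  3
  e 5  5  4  4  4  4
Edit distance = dp[5][5] = 4

4


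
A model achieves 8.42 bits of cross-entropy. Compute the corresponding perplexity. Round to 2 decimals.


Perplexity formula: PP = 2^H
H = 8.42
PP = 2^8.42
Decompose: 2^8.42 = 2^8 * 2^0.42
2^8 = 256, 2^0.42 ~ 1.3379276
PP ~ 256 * 1.3379276 = 342.5094656
Rounded to 2 decimals: 342.51

342.51


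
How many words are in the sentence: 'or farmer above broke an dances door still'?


Counting words by splitting on spaces:
  Word 1: 'or'
  Word 2: 'farmer'
  Word 3: 'above'
  Word 4: 'broke'
  Word 5: 'an'
  Word 6: 'dances'
  Word 7: 'door'
  Word 8: 'still'
Total words: 8

8


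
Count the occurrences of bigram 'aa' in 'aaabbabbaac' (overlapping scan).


Scanning 'aaabbabbaac' for bigram 'aa':
  Position 0: 'aa' -> MATCH
  Position 1: 'aa' -> MATCH
  Position 2: 'ab' -> no
  Position 3: 'bb' -> no
  Position 4: 'ba' -> no
  Position 5: 'ab' -> no
  Position 6: 'bb' -> no
  Position 7: 'ba' -> no
  Position 8: 'aa' -> MATCH
  Position 9: 'ac' -> no
Total matches: 3

3


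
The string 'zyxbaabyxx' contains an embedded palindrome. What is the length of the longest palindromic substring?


Scanning 'zyxbaabyxx' for palindromic substrings.
Substring at positions 3-6: 'baab'.
Check: reverse('baab') = 'baab' -> palindrome confirmed.
Neighbouring characters ('x' / 'y') break symmetry, so it cannot extend further.
No longer palindromic substring exists; longest length = 4

4


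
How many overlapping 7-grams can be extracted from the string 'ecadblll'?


String 'ecadblll' has length L = 8.
Number of overlapping n-grams = L - n + 1
Substituting: 8 - 7 + 1 = 2

2


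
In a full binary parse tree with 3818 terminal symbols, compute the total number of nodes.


Leaf nodes (terminals): 3818
Internal nodes = n - 1 = 3818 - 1 = 3817
Total = leaves + internal = 3818 + 3817 = 7635

7635


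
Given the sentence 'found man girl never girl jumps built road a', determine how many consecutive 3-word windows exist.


Word trigrams from [9] words:
  Trigram 1: (found man girl)
  Trigram 2: (man girl never)
  Trigram 3: (girl never girl)
  Trigram 4: (never girl jumps)
  Trigram 5: (girl jumps built)
  Trigram 6: (jumps built road)
  Trigram 7: (built road a)
Total word trigrams: 9 - 2 = 7

7


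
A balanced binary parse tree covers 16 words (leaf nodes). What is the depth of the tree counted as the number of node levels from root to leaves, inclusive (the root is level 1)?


In a balanced binary tree with n leaves the deepest leaf is ceil(log2(n)) edges below the root,
so counting node levels inclusive of root and leaves gives ceil(log2(n)) + 1 levels.
log2(16) = 4.0000
ceil(4.0000) = 4
levels = 4 + 1 = 5

5


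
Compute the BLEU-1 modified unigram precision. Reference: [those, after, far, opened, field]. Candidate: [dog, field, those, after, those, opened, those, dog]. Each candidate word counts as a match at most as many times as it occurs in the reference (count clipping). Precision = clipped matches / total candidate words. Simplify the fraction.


Reference word counts: {'after': 1, 'far': 1, 'field': 1, 'opened': 1, 'those': 1}
Checking each candidate word (with clipping):
  'dog' -> not in reference -> no match (matches: 0)
  'field' -> in reference (ref count 1, used 1/1) -> match (matches: 1)
  'those' -> in reference (ref count 1, used 1/1) -> match (matches: 2)
  'after' -> in reference (ref count 1, used 1/1) -> match (matches: 3)
  'those' -> ref count 1 already used up (1/1) -> clipped, no match (matches: 3)
  'opened' -> in reference (ref count 1, used 1/1) -> match (matches: 4)
  'those' -> ref count 1 already used up (1/1) -> clipped, no match (matches: 4)
  'dog' -> not in reference -> no match (matches: 4)
Clipped matches: 4, Candidate length: 8
Precision = 4/8 = 1/2

1/2


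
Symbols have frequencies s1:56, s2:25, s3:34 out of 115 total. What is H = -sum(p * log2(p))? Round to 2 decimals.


Computing entropy H = -sum(p_i * log2(p_i)):
  s1: p = 56/115 = 0.4870, -p*log2(p) = 0.5055
  s2: p = 25/115 = 0.2174, -p*log2(p) = 0.4786
  s3: p = 34/115 = 0.2957, -p*log2(p) = 0.5198
H = sum of terms = 1.5039
Rounded to 2 decimals: 1.50

1.50


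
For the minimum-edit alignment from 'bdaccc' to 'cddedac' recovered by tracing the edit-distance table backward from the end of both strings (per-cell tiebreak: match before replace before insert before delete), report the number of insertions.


Edit distance = 5. Backtracking from cell (6, 7) with preference match > replace > insert > delete,
then listing the resulting alignment 'bdaccc' -> 'cddedac' left to right:
  Step 1: insert 'c' [insertion #1]
  Step 2: replace b->d
  Step 3: keep 'd'
  Step 4: replace a->e
  Step 5: replace c->d
  Step 6: replace c->a
  Step 7: keep 'c'
Total insertions: 1

1


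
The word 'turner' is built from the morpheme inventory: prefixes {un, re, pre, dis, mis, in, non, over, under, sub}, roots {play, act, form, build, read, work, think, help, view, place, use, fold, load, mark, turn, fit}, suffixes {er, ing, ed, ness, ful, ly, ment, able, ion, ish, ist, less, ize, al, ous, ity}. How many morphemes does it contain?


Segmenting 'turner' against the inventory:
  'turn' -> root (morpheme 1)
  'er' -> suffix (morpheme 2)
Total morphemes: 2

2


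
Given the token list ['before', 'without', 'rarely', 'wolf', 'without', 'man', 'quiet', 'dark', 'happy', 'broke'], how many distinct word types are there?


Listing all tokens and tracking unique types:
  Token 1: 'before' -> NEW (unique so far: 1)
  Token 2: 'without' -> NEW (unique so far: 2)
  Token 3: 'rarely' -> NEW (unique so far: 3)
  Token 4: 'wolf' -> NEW (unique so far: 4)
  Token 5: 'without' -> duplicate (unique so far: 4)
  Token 6: 'man' -> NEW (unique so far: 5)
  Token 7: 'quiet' -> NEW (unique so far: 6)
  Token 8: 'dark' -> NEW (unique so far: 7)
  Token 9: 'happy' -> NEW (unique so far: 8)
  Token 10: 'broke' -> NEW (unique so far: 9)
Unique types: ('before', 'broke', 'dark', 'happy', 'man', 'quiet', 'rarely', 'without', 'wolf')
Vocabulary size: 9

9


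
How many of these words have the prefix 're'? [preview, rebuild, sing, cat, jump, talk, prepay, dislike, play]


Checking each word for prefix 're':
  'preview' -> no (count: 0)
  'rebuild' -> YES, starts with 're' (count: 1)
  'sing' -> no (count: 1)
  'cat' -> no (count: 1)
  'jump' -> no (count: 1)
  'talk' -> no (count: 1)
  'prepay' -> no (count: 1)
  'dislike' -> no (count: 1)
  'play' -> no (count: 1)
Total with prefix 're': 1

1


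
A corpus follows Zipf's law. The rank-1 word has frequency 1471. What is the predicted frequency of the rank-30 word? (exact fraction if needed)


Zipf's law: freq(rank) = f1 / rank
f1 = 1471, rank = 30
freq = 1471 / 30
GCD(1471, 30) = 1
Simplified: 1471/30

1471/30


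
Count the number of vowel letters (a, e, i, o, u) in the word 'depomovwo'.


Scanning each character of 'depomovwo':
  Position 1: 'd' -> consonant (running count: 0)
  Position 2: 'e' -> vowel (running count: 1)
  Position 3: 'p' -> consonant (running count: 1)
  Position 4: 'o' -> vowel (running count: 2)
  Position 5: 'm' -> consonant (running count: 2)
  Position 6: 'o' -> vowel (running count: 3)
  Position 7: 'v' -> consonant (running count: 3)
  Position 8: 'w' -> consonant (running count: 3)
  Position 9: 'o' -> vowel (running count: 4)
Total vowels: 4

4


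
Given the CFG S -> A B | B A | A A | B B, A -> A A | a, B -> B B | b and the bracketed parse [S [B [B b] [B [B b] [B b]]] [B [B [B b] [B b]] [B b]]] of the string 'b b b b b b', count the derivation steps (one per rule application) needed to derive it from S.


Every bracketed nonterminal node [X ...] in the tree is produced by exactly one rule application.
Reading the tree off as a leftmost derivation:
  Step 1: S  =>  B B   (applied S -> B B)
  Step 2: B B  =>  B B B   (applied B -> B B)
  Step 3: B B B  =>  b B B   (applied B -> b)
  Step 4: b B B  =>  b B B B   (applied B -> B B)
  Step 5: b B B B  =>  b b B B   (applied B -> b)
  Step 6: b b B B  =>  b b b B   (applied B -> b)
  Step 7: b b b B  =>  b b b B B   (applied B -> B B)
  Step 8: b b b B B  =>  b b b B B B   (applied B -> B B)
  Step 9: b b b B B B  =>  b b b b B B   (applied B -> b)
  Step 10: b b b b B B  =>  b b b b b B   (applied B -> b)
  Step 11: b b b b b B  =>  b b b b b b   (applied B -> b)
Final yield: b b b b b b
Total rewrite steps: 11

11


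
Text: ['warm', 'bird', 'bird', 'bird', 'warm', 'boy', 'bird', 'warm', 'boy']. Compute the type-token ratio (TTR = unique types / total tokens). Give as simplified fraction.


Tokens: 9
Unique types: ('bird', 'boy', 'warm') = 3
TTR = 3/9
Simplify: divide both by 3 -> 1/3
TTR = 1/3

1/3


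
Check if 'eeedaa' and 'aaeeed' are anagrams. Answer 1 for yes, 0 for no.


Sort characters of 'eeedaa': 'aadeee'
Sort characters of 'aaeeed': 'aadeee'
Sorted forms match -> they ARE anagrams
Result: 1

1


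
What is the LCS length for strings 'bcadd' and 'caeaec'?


DP table for LCS of 'bcadd' and 'caeaec':
       c  a  e  a  e  c
    0  0  0  0  0  0  0
  b 0  0  0  0  0  0  0
  c 0  1  1  1  1  1  1
  a 0  1  2  2  2  2  2
  d 0  1  2  2  2  2  2
  d 0  1  2  2  2  2  2
LCS: 'ca'
LCS length = 2

2


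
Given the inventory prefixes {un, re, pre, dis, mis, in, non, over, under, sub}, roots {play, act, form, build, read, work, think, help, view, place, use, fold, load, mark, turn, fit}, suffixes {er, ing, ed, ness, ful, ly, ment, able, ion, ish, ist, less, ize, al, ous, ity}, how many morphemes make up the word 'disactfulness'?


Segmenting 'disactfulness' against the inventory:
  'dis' -> prefix (morpheme 1)
  'act' -> root (morpheme 2)
  'ful' -> suffix (morpheme 3)
  'ness' -> suffix (morpheme 4)
Total morphemes: 4

4


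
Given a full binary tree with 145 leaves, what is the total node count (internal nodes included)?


Leaf nodes (terminals): 145
Internal nodes = n - 1 = 145 - 1 = 144
Total = leaves + internal = 145 + 144 = 289

289


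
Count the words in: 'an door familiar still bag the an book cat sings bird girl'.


Counting words by splitting on spaces:
  Word 1: 'an'
  Word 2: 'door'
  Word 3: 'familiar'
  Word 4: 'still'
  Word 5: 'bag'
  Word 6: 'the'
  Word 7: 'an'
  Word 8: 'book'
  Word 9: 'cat'
  Word 10: 'sings'
  Word 11: 'bird'
  Word 12: 'girl'
Total words: 12

12


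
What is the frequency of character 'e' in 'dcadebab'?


Scanning 'dcadebab' for 'e':
  Position 4: 'e' -> MATCH (count: 1)
Total occurrences of 'e': 1

1


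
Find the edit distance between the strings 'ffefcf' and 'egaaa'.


Building DP table for s1='ffefcf' (len 6) and s2='egaaa' (len 5):
       e  g  a  a  a
    0  1  2  3  4  5
  f 1  1  2  3  4  5
  f 2  2  2  3  4  5
  e 3  2  3  3  4  5
  f 4  3  3  4  4  5
  c 5  4  4  4  5  5
  f 6  5  5  5  5  6
Edit distance = dp[6][5] = 6

6


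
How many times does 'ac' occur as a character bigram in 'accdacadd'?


Scanning 'accdacadd' for bigram 'ac':
  Position 0: 'ac' -> MATCH
  Position 1: 'cc' -> no
  Position 2: 'cd' -> no
  Position 3: 'da' -> no
  Position 4: 'ac' -> MATCH
  Position 5: 'ca' -> no
  Position 6: 'ad' -> no
  Position 7: 'dd' -> no
Total matches: 2

2


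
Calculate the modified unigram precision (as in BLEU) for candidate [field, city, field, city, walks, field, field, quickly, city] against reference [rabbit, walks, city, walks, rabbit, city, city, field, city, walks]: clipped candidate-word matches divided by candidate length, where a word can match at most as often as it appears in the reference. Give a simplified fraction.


Reference word counts: {'city': 4, 'field': 1, 'rabbit': 2, 'walks': 3}
Checking each candidate word (with clipping):
  'field' -> in reference (ref count 1, used 1/1) -> match (matches: 1)
  'city' -> in reference (ref count 4, used 1/4) -> match (matches: 2)
  'field' -> ref count 1 already used up (1/1) -> clipped, no match (matches: 2)
  'city' -> in reference (ref count 4, used 2/4) -> match (matches: 3)
  'walks' -> in reference (ref count 3, used 1/3) -> match (matches: 4)
  'field' -> ref count 1 already used up (1/1) -> clipped, no match (matches: 4)
  'field' -> ref count 1 already used up (1/1) -> clipped, no match (matches: 4)
  'quickly' -> not in reference -> no match (matches: 4)
  'city' -> in reference (ref count 4, used 3/4) -> match (matches: 5)
Clipped matches: 5, Candidate length: 9
Precision = 5/9

5/9
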